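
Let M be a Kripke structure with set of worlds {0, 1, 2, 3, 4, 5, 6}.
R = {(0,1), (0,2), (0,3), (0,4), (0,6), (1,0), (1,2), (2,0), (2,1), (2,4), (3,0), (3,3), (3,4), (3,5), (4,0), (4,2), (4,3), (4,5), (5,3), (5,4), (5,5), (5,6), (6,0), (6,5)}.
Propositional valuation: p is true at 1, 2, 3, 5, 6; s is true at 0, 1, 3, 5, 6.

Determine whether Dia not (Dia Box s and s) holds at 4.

Yes

At 4: Dia not (Dia Box s and s) requires not (Dia Box s and s) at some successor in {0, 2, 3, 5}.
  not (Dia Box s and s) holds at 2, so Dia not (Dia Box s and s) is true at 4.
    At 2: Dia Box s and s is false, so not (Dia Box s and s) is true.
      At 2: Dia Box s is false, s is false, so Dia Box s and s is false.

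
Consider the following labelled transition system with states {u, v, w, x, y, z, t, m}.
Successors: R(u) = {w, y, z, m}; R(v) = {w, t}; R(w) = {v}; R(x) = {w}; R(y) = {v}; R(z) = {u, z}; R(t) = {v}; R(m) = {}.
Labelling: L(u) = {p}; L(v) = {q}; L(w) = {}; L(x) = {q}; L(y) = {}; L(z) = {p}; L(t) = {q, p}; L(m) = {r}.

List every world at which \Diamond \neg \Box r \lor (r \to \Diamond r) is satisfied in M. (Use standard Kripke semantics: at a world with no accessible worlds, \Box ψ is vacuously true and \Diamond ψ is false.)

u, v, w, x, y, z, t

Let φ = \Diamond \neg \Box r \lor (r \to \Diamond r). Evaluate φ at each world:
  u (successors {w, y, z, m}): φ is true.
  v (successors {w, t}): φ is true.
  w (successors {v}): φ is true.
  x (successors {w}): φ is true.
  y (successors {v}): φ is true.
  z (successors {u, z}): φ is true.
  t (successors {v}): φ is true.
  m (successors ∅): φ is false.
For instance, at u:
  At u: \Diamond \neg \Box r is true, r \to \Diamond r is true, so \Diamond \neg \Box r \lor (r \to \Diamond r) is true.
    At u: \Diamond \neg \Box r requires \neg \Box r at some successor in {w, y, z, m}.
      \neg \Box r holds at w, so \Diamond \neg \Box r is true at u.
    At u: r is false, \Diamond r is true, so r \to \Diamond r is true.
      At u: \Diamond r requires r at some successor in {w, y, z, m}.
        r holds at m, so \Diamond r is true at u.
Satisfying worlds: {u, v, w, x, y, z, t}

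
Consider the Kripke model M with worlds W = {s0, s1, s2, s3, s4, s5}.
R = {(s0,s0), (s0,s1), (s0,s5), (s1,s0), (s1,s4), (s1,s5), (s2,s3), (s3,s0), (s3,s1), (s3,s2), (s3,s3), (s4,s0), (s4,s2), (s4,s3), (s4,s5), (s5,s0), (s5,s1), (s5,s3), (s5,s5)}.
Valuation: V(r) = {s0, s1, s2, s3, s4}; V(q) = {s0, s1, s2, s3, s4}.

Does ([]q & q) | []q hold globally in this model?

No

Let φ = ([]q & q) | []q. Evaluate φ at each world:
  s0 (successors {s0, s1, s5}): φ is false.
  s1 (successors {s0, s4, s5}): φ is false.
  s2 (successors {s3}): φ is true.
  s3 (successors {s0, s1, s2, s3}): φ is true.
  s4 (successors {s0, s2, s3, s5}): φ is false.
  s5 (successors {s0, s1, s3, s5}): φ is false.
Detail at s0 (counterexample):
  At s0: []q & q is false, []q is false, so ([]q & q) | []q is false.
    At s0: []q is false, q is true, so []q & q is false.
      At s0: []q requires q at every successor {s0, s1, s5}.
        q fails at s5, so []q is false at s0.
    At s0: []q requires q at every successor {s0, s1, s5}.
      q fails at s5, so []q is false at s0.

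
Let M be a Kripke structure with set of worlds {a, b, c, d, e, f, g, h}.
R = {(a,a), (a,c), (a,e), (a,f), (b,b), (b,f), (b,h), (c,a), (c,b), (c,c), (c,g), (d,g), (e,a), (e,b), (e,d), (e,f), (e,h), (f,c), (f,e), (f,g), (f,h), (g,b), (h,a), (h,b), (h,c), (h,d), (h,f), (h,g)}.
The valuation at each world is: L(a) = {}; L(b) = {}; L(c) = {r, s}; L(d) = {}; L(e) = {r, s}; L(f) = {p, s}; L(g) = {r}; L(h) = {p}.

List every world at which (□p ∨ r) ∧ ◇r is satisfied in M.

c

Recall that □ψ holds at a world iff ψ holds at every accessible world, and ◇ψ holds iff ψ holds at some accessible world.
Let φ = (□p ∨ r) ∧ ◇r. Evaluate φ at each world:
  a (successors {a, c, e, f}): φ is false.
  b (successors {b, f, h}): φ is false.
  c (successors {a, b, c, g}): φ is true.
  d (successors {g}): φ is false.
  e (successors {a, b, d, f, h}): φ is false.
  f (successors {c, e, g, h}): φ is false.
  g (successors {b}): φ is false.
  h (successors {a, b, c, d, f, g}): φ is false.
For instance, at c:
  At c: □p ∨ r is true, ◇r is true, so (□p ∨ r) ∧ ◇r is true.
    At c: □p is false, r is true, so □p ∨ r is true.
      At c: □p requires p at every successor {a, b, c, g}.
        p fails at a, so □p is false at c.
    At c: ◇r requires r at some successor in {a, b, c, g}.
      r holds at c, so ◇r is true at c.
Satisfying worlds: {c}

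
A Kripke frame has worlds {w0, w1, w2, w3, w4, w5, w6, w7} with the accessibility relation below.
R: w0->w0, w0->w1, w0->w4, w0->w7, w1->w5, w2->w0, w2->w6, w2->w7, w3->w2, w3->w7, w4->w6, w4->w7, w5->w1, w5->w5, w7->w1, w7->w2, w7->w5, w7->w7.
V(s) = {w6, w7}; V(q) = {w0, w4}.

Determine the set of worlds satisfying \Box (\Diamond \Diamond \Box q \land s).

w6

Let φ = \Box (\Diamond \Diamond \Box q \land s). Evaluate φ at each world:
  w0 (successors {w0, w1, w4, w7}): φ is false.
  w1 (successors {w5}): φ is false.
  w2 (successors {w0, w6, w7}): φ is false.
  w3 (successors {w2, w7}): φ is false.
  w4 (successors {w6, w7}): φ is false.
  w5 (successors {w1, w5}): φ is false.
  w6 (successors ∅): φ is true.
  w7 (successors {w1, w2, w5, w7}): φ is false.
For instance, at w1:
  At w1: \Box (\Diamond \Diamond \Box q \land s) requires \Diamond \Diamond \Box q \land s at every successor {w5}.
    \Diamond \Diamond \Box q \land s fails at w5, so \Box (\Diamond \Diamond \Box q \land s) is false at w1.
      At w5: \Diamond \Diamond \Box q is false, s is false, so \Diamond \Diamond \Box q \land s is false.
Satisfying worlds: {w6}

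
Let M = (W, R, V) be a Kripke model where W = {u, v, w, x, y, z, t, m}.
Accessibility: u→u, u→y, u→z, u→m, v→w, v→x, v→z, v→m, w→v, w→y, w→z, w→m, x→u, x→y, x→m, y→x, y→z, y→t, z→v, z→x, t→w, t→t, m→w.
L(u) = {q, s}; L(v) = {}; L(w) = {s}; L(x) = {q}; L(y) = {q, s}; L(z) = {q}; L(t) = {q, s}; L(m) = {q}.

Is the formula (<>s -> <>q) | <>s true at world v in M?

Yes

Recall that <>ψ holds at a world iff ψ holds at some accessible world.
At v: <>s -> <>q is true, <>s is true, so (<>s -> <>q) | <>s is true.
  At v: <>s is true, <>q is true, so <>s -> <>q is true.
    At v: <>s requires s at some successor in {w, x, z, m}.
      s holds at w, so <>s is true at v.
    At v: <>q requires q at some successor in {w, x, z, m}.
      q holds at x, so <>q is true at v.
  At v: <>s requires s at some successor in {w, x, z, m}.
    s holds at w, so <>s is true at v.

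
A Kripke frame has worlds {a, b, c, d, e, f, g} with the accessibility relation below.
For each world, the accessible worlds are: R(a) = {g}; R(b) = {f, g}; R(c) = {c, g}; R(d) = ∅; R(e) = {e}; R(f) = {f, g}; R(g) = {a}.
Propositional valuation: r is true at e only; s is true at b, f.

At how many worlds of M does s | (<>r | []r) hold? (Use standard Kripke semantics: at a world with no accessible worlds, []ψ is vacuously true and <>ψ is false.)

4

Let φ = s | (<>r | []r). Evaluate φ at each world:
  a (successors {g}): φ is false.
  b (successors {f, g}): φ is true.
  c (successors {c, g}): φ is false.
  d (successors ∅): φ is true.
  e (successors {e}): φ is true.
  f (successors {f, g}): φ is true.
  g (successors {a}): φ is false.
For instance, at b:
  At b: s is true, <>r | []r is false, so s | (<>r | []r) is true.
    At b: <>r is false, []r is false, so <>r | []r is false.
      At b: <>r requires r at some successor in {f, g}.
        At f: r is false.
        At g: r is false.
      So <>r is false at b.
      At b: []r requires r at every successor {f, g}.
        r fails at f, so []r is false at b.
Satisfying worlds: {b, d, e, f}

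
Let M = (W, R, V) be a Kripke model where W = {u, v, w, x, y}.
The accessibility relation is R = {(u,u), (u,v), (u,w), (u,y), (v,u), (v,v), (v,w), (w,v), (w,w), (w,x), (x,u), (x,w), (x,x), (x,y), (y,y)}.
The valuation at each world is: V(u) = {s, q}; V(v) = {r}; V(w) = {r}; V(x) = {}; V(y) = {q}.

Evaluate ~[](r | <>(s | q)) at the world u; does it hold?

At u: [](r | <>(s | q)) is true, so ~[](r | <>(s | q)) is false.
  At u: [](r | <>(s | q)) requires r | <>(s | q) at every successor {u, v, w, y}.
    At u: r | <>(s | q) is true.
    At v: r | <>(s | q) is true.
    At w: r | <>(s | q) is true.
    At y: r | <>(s | q) is true.
  So [](r | <>(s | q)) is true at u.

No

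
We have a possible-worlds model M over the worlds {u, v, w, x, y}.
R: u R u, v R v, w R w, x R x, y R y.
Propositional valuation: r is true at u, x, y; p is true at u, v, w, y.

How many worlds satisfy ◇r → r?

5

Let φ = ◇r → r. Evaluate φ at each world:
  u (successors {u}): φ is true.
  v (successors {v}): φ is true.
  w (successors {w}): φ is true.
  x (successors {x}): φ is true.
  y (successors {y}): φ is true.
For instance, at v:
  At v: ◇r is false, r is false, so ◇r → r is true.
    At v: ◇r requires r at some successor in {v}.
      At v: r is false.
    So ◇r is false at v.
Satisfying worlds: {u, v, w, x, y}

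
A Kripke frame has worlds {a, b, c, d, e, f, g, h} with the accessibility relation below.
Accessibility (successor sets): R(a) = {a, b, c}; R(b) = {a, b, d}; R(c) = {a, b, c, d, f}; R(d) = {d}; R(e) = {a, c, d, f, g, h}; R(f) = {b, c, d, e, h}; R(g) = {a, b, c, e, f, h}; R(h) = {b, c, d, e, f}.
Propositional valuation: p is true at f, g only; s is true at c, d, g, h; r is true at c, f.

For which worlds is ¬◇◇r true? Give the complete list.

Let φ = ¬◇◇r. Evaluate φ at each world:
  a (successors {a, b, c}): φ is false.
  b (successors {a, b, d}): φ is false.
  c (successors {a, b, c, d, f}): φ is false.
  d (successors {d}): φ is true.
  e (successors {a, c, d, f, g, h}): φ is false.
  f (successors {b, c, d, e, h}): φ is false.
  g (successors {a, b, c, e, f, h}): φ is false.
  h (successors {b, c, d, e, f}): φ is false.
For instance, at a:
  At a: ◇◇r is true, so ¬◇◇r is false.
    At a: ◇◇r requires ◇r at some successor in {a, b, c}.
      ◇r holds at a, so ◇◇r is true at a.
Satisfying worlds: {d}

d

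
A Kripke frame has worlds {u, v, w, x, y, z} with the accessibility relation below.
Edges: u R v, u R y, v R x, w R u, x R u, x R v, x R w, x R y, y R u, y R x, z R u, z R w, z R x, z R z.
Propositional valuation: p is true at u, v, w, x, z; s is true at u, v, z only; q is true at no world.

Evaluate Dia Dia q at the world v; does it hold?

At v: Dia Dia q requires Dia q at some successor in {x}.
  At x: Dia q is false.
So Dia Dia q is false at v.

No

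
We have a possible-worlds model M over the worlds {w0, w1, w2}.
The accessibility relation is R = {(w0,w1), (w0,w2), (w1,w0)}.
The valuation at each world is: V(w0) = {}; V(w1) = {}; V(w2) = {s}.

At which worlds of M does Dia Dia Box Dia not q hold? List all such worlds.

w1

Recall that Box ψ holds at a world iff ψ holds at every accessible world, and Dia ψ holds iff ψ holds at some accessible world.
Let φ = Dia Dia Box Dia not q. Evaluate φ at each world:
  w0 (successors {w1, w2}): φ is false.
  w1 (successors {w0}): φ is true.
  w2 (successors ∅): φ is false.
For instance, at w0:
  At w0: Dia Dia Box Dia not q requires Dia Box Dia not q at some successor in {w1, w2}.
    At w1: Dia Box Dia not q is false.
    At w2: Dia Box Dia not q is false.
  So Dia Dia Box Dia not q is false at w0.
Satisfying worlds: {w1}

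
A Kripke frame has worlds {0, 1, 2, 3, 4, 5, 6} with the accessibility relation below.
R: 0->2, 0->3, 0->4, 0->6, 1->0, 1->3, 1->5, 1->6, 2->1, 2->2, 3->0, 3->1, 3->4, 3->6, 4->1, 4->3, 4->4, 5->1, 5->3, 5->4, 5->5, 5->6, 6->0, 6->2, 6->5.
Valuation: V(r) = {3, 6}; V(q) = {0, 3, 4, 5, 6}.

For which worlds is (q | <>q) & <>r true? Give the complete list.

0, 1, 3, 4, 5

Let φ = (q | <>q) & <>r. Evaluate φ at each world:
  0 (successors {2, 3, 4, 6}): φ is true.
  1 (successors {0, 3, 5, 6}): φ is true.
  2 (successors {1, 2}): φ is false.
  3 (successors {0, 1, 4, 6}): φ is true.
  4 (successors {1, 3, 4}): φ is true.
  5 (successors {1, 3, 4, 5, 6}): φ is true.
  6 (successors {0, 2, 5}): φ is false.
For instance, at 3:
  At 3: q | <>q is true, <>r is true, so (q | <>q) & <>r is true.
    At 3: q is true, <>q is true, so q | <>q is true.
      At 3: <>q requires q at some successor in {0, 1, 4, 6}.
        q holds at 0, so <>q is true at 3.
    At 3: <>r requires r at some successor in {0, 1, 4, 6}.
      r holds at 6, so <>r is true at 3.
Satisfying worlds: {0, 1, 3, 4, 5}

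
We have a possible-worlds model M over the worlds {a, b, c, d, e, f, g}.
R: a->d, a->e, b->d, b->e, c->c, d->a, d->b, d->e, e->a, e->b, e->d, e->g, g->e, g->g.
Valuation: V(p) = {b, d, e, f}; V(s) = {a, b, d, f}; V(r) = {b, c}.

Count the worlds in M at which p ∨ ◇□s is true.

4

Let φ = p ∨ ◇□s. Evaluate φ at each world:
  a (successors {d, e}): φ is false.
  b (successors {d, e}): φ is true.
  c (successors {c}): φ is false.
  d (successors {a, b, e}): φ is true.
  e (successors {a, b, d, g}): φ is true.
  f (successors ∅): φ is true.
  g (successors {e, g}): φ is false.
For instance, at c:
  At c: p is false, ◇□s is false, so p ∨ ◇□s is false.
    At c: ◇□s requires □s at some successor in {c}.
      At c: □s is false.
    So ◇□s is false at c.
Satisfying worlds: {b, d, e, f}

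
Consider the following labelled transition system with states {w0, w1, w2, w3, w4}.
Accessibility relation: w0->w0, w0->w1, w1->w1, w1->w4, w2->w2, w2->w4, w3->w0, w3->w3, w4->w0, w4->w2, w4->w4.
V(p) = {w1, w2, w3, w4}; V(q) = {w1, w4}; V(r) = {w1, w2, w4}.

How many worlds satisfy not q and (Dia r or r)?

2

Let φ = not q and (Dia r or r). Evaluate φ at each world:
  w0 (successors {w0, w1}): φ is true.
  w1 (successors {w1, w4}): φ is false.
  w2 (successors {w2, w4}): φ is true.
  w3 (successors {w0, w3}): φ is false.
  w4 (successors {w0, w2, w4}): φ is false.
For instance, at w4:
  At w4: not q is false, Dia r or r is true, so not q and (Dia r or r) is false.
    At w4: Dia r is true, r is true, so Dia r or r is true.
      At w4: Dia r requires r at some successor in {w0, w2, w4}.
        r holds at w2, so Dia r is true at w4.
Satisfying worlds: {w0, w2}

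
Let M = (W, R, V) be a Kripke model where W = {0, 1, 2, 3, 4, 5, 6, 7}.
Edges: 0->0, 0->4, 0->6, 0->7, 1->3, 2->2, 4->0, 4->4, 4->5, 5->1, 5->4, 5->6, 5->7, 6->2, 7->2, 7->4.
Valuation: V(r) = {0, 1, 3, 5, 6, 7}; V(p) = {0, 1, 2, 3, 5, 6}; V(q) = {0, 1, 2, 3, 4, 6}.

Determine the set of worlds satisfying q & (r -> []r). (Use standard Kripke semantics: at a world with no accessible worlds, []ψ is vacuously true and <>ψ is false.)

Let φ = q & (r -> []r). Evaluate φ at each world:
  0 (successors {0, 4, 6, 7}): φ is false.
  1 (successors {3}): φ is true.
  2 (successors {2}): φ is true.
  3 (successors ∅): φ is true.
  4 (successors {0, 4, 5}): φ is true.
  5 (successors {1, 4, 6, 7}): φ is false.
  6 (successors {2}): φ is false.
  7 (successors {2, 4}): φ is false.
For instance, at 5:
  At 5: q is false, r -> []r is false, so q & (r -> []r) is false.
    At 5: r is true, []r is false, so r -> []r is false.
      At 5: []r requires r at every successor {1, 4, 6, 7}.
        r fails at 4, so []r is false at 5.
Satisfying worlds: {1, 2, 3, 4}

1, 2, 3, 4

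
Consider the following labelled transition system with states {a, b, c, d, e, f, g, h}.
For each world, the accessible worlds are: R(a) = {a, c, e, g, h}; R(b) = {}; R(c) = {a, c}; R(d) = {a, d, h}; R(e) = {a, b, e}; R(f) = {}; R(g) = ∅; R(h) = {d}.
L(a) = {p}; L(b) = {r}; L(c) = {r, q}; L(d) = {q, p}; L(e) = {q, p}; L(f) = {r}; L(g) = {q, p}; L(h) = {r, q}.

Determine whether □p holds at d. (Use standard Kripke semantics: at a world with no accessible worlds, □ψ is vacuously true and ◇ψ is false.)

No

At d: □p requires p at every successor {a, d, h}.
  p fails at h, so □p is false at d.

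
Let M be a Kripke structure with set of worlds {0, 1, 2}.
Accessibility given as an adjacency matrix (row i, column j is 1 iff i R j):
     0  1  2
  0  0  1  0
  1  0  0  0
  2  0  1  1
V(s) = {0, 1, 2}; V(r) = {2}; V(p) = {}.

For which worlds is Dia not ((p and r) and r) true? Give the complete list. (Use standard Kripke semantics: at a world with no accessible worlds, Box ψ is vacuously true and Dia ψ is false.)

Recall that Dia ψ holds at a world iff ψ holds at some accessible world.
Let φ = Dia not ((p and r) and r). Evaluate φ at each world:
  0 (successors {1}): φ is true.
  1 (successors ∅): φ is false.
  2 (successors {1, 2}): φ is true.
For instance, at 2:
  At 2: Dia not ((p and r) and r) requires not ((p and r) and r) at some successor in {1, 2}.
    not ((p and r) and r) holds at 1, so Dia not ((p and r) and r) is true at 2.
Satisfying worlds: {0, 2}

0, 2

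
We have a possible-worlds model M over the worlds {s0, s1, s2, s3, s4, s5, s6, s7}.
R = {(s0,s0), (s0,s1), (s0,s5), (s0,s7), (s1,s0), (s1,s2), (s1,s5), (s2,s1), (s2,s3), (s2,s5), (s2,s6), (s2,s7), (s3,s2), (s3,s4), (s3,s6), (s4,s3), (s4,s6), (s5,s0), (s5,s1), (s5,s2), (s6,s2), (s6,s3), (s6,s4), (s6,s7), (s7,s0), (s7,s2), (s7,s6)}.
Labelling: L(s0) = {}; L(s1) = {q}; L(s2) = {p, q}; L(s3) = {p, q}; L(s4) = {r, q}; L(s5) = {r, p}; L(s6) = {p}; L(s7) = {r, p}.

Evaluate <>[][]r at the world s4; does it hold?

No

Recall that []ψ holds at a world iff ψ holds at every accessible world, and <>ψ holds iff ψ holds at some accessible world.
At s4: <>[][]r requires [][]r at some successor in {s3, s6}.
  At s3: [][]r is false.
  At s6: [][]r is false.
So <>[][]r is false at s4.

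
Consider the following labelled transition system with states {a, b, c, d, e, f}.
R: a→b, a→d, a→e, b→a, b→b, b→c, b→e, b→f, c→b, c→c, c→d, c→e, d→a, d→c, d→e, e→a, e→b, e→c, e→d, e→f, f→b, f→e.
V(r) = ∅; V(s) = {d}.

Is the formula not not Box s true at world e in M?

At e: not Box s is true, so not not Box s is false.
  At e: Box s is false, so not Box s is true.
    At e: Box s requires s at every successor {a, b, c, d, f}.
      s fails at a, so Box s is false at e.

No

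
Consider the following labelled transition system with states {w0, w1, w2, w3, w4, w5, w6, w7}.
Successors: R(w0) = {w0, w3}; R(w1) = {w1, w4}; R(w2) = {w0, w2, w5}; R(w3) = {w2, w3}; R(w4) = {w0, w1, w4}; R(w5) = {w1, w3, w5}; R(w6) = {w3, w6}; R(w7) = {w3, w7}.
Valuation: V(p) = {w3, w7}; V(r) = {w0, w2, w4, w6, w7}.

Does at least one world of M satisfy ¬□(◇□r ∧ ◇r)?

Recall that □ψ holds at a world iff ψ holds at every accessible world, and ◇ψ holds iff ψ holds at some accessible world.
Let φ = ¬□(◇□r ∧ ◇r). Evaluate φ at each world:
  w0 (successors {w0, w3}): φ is true.
  w1 (successors {w1, w4}): φ is true.
  w2 (successors {w0, w2, w5}): φ is true.
  w3 (successors {w2, w3}): φ is true.
  w4 (successors {w0, w1, w4}): φ is true.
  w5 (successors {w1, w3, w5}): φ is true.
  w6 (successors {w3, w6}): φ is true.
  w7 (successors {w3, w7}): φ is true.
Detail at w0 (witness):
  At w0: □(◇□r ∧ ◇r) is false, so ¬□(◇□r ∧ ◇r) is true.
    At w0: □(◇□r ∧ ◇r) requires ◇□r ∧ ◇r at every successor {w0, w3}.
      ◇□r ∧ ◇r fails at w0, so □(◇□r ∧ ◇r) is false at w0.

Yes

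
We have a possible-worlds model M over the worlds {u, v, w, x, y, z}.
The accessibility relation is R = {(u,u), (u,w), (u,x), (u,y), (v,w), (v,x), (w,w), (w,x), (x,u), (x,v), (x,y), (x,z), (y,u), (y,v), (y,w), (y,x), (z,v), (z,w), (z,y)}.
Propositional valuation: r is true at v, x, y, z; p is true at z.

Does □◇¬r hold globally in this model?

Yes

Let φ = □◇¬r. Evaluate φ at each world:
  u (successors {u, w, x, y}): φ is true.
  v (successors {w, x}): φ is true.
  w (successors {w, x}): φ is true.
  x (successors {u, v, y, z}): φ is true.
  y (successors {u, v, w, x}): φ is true.
  z (successors {v, w, y}): φ is true.
For instance, at z:
  At z: □◇¬r requires ◇¬r at every successor {v, w, y}.
      At v: ◇¬r requires ¬r at some successor in {w, x}.
        ¬r holds at w, so ◇¬r is true at v.
      At w: ◇¬r requires ¬r at some successor in {w, x}.
        ¬r holds at w, so ◇¬r is true at w.
      At y: ◇¬r requires ¬r at some successor in {u, v, w, x}.
        ¬r holds at u, so ◇¬r is true at y.
  So □◇¬r is true at z.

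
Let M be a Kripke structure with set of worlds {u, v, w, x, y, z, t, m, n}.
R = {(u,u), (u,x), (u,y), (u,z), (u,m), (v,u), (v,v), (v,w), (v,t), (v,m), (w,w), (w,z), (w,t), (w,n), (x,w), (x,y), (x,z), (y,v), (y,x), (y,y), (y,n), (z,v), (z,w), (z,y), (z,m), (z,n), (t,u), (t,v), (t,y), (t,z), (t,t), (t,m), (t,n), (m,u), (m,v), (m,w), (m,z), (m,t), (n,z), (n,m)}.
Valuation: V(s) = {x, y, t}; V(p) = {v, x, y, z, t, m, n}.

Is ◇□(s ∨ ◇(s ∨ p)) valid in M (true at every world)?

Yes

Recall that □ψ holds at a world iff ψ holds at every accessible world, and ◇ψ holds iff ψ holds at some accessible world.
Let φ = ◇□(s ∨ ◇(s ∨ p)). Evaluate φ at each world:
  u (successors {u, x, y, z, m}): φ is true.
  v (successors {u, v, w, t, m}): φ is true.
  w (successors {w, z, t, n}): φ is true.
  x (successors {w, y, z}): φ is true.
  y (successors {v, x, y, n}): φ is true.
  z (successors {v, w, y, m, n}): φ is true.
  t (successors {u, v, y, z, t, m, n}): φ is true.
  m (successors {u, v, w, z, t}): φ is true.
  n (successors {z, m}): φ is true.
For instance, at w:
  At w: ◇□(s ∨ ◇(s ∨ p)) requires □(s ∨ ◇(s ∨ p)) at some successor in {w, z, t, n}.
    □(s ∨ ◇(s ∨ p)) holds at w, so ◇□(s ∨ ◇(s ∨ p)) is true at w.
      At w: □(s ∨ ◇(s ∨ p)) requires s ∨ ◇(s ∨ p) at every successor {w, z, t, n}.
        At w: s ∨ ◇(s ∨ p) is true.
        At z: s ∨ ◇(s ∨ p) is true.
        At t: s ∨ ◇(s ∨ p) is true.
        At n: s ∨ ◇(s ∨ p) is true.
      So □(s ∨ ◇(s ∨ p)) is true at w.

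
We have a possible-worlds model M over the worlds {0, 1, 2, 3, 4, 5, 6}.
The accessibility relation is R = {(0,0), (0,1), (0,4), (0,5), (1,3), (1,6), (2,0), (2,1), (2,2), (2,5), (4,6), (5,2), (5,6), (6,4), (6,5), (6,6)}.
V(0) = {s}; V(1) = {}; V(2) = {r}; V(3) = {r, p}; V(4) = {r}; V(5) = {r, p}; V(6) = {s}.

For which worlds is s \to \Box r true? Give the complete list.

Recall that \Box ψ holds at a world iff ψ holds at every accessible world, and \Diamond ψ holds iff ψ holds at some accessible world.
Let φ = s \to \Box r. Evaluate φ at each world:
  0 (successors {0, 1, 4, 5}): φ is false.
  1 (successors {3, 6}): φ is true.
  2 (successors {0, 1, 2, 5}): φ is true.
  3 (successors ∅): φ is true.
  4 (successors {6}): φ is true.
  5 (successors {2, 6}): φ is true.
  6 (successors {4, 5, 6}): φ is false.
For instance, at 5:
  At 5: s is false, \Box r is false, so s \to \Box r is true.
    At 5: \Box r requires r at every successor {2, 6}.
      r fails at 6, so \Box r is false at 5.
Satisfying worlds: {1, 2, 3, 4, 5}

1, 2, 3, 4, 5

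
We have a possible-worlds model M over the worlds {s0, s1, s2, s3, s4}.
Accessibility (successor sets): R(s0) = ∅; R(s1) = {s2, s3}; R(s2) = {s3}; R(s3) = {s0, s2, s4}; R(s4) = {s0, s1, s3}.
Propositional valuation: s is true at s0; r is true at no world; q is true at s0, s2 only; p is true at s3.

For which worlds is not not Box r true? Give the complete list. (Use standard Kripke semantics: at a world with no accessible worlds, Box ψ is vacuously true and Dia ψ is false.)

s0

Recall that Box ψ holds at a world iff ψ holds at every accessible world, and Dia ψ holds iff ψ holds at some accessible world.
Let φ = not not Box r. Evaluate φ at each world:
  s0 (successors ∅): φ is true.
  s1 (successors {s2, s3}): φ is false.
  s2 (successors {s3}): φ is false.
  s3 (successors {s0, s2, s4}): φ is false.
  s4 (successors {s0, s1, s3}): φ is false.
For instance, at s4:
  At s4: not Box r is true, so not not Box r is false.
    At s4: Box r is false, so not Box r is true.
      At s4: Box r requires r at every successor {s0, s1, s3}.
        r fails at s0, so Box r is false at s4.
Satisfying worlds: {s0}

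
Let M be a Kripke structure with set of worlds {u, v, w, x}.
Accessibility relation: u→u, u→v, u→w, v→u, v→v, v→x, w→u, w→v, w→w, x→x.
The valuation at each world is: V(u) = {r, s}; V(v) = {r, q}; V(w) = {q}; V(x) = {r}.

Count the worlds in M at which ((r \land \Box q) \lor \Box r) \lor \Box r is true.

Let φ = ((r \land \Box q) \lor \Box r) \lor \Box r. Evaluate φ at each world:
  u (successors {u, v, w}): φ is false.
  v (successors {u, v, x}): φ is true.
  w (successors {u, v, w}): φ is false.
  x (successors {x}): φ is true.
For instance, at u:
  At u: (r \land \Box q) \lor \Box r is false, \Box r is false, so ((r \land \Box q) \lor \Box r) \lor \Box r is false.
    At u: r \land \Box q is false, \Box r is false, so (r \land \Box q) \lor \Box r is false.
      At u: r is true, \Box q is false, so r \land \Box q is false.
      At u: \Box r requires r at every successor {u, v, w}.
        r fails at w, so \Box r is false at u.
    At u: \Box r requires r at every successor {u, v, w}.
      r fails at w, so \Box r is false at u.
Satisfying worlds: {v, x}

2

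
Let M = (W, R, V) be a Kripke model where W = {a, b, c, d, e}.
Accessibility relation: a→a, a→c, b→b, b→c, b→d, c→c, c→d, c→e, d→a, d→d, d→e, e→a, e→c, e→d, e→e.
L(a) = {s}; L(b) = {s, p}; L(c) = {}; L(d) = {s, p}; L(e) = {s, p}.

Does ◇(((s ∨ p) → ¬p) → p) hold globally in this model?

Recall that ◇ψ holds at a world iff ψ holds at some accessible world.
Let φ = ◇(((s ∨ p) → ¬p) → p). Evaluate φ at each world:
  a (successors {a, c}): φ is false.
  b (successors {b, c, d}): φ is true.
  c (successors {c, d, e}): φ is true.
  d (successors {a, d, e}): φ is true.
  e (successors {a, c, d, e}): φ is true.
Detail at a (counterexample):
  At a: ◇(((s ∨ p) → ¬p) → p) requires ((s ∨ p) → ¬p) → p at some successor in {a, c}.
    At a: ((s ∨ p) → ¬p) → p is false.
    At c: ((s ∨ p) → ¬p) → p is false.
  So ◇(((s ∨ p) → ¬p) → p) is false at a.

No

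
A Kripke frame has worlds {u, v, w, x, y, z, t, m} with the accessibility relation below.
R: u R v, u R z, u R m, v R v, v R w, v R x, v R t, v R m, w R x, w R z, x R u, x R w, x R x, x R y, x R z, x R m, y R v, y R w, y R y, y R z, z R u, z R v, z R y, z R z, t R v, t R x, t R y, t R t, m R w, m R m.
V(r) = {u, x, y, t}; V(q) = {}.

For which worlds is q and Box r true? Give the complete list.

Let φ = q and Box r. Evaluate φ at each world:
  u (successors {v, z, m}): φ is false.
  v (successors {v, w, x, t, m}): φ is false.
  w (successors {x, z}): φ is false.
  x (successors {u, w, x, y, z, m}): φ is false.
  y (successors {v, w, y, z}): φ is false.
  z (successors {u, v, y, z}): φ is false.
  t (successors {v, x, y, t}): φ is false.
  m (successors {w, m}): φ is false.
For instance, at t:
  At t: q is false, Box r is false, so q and Box r is false.
    At t: Box r requires r at every successor {v, x, y, t}.
      r fails at v, so Box r is false at t.
Satisfying worlds: none.

none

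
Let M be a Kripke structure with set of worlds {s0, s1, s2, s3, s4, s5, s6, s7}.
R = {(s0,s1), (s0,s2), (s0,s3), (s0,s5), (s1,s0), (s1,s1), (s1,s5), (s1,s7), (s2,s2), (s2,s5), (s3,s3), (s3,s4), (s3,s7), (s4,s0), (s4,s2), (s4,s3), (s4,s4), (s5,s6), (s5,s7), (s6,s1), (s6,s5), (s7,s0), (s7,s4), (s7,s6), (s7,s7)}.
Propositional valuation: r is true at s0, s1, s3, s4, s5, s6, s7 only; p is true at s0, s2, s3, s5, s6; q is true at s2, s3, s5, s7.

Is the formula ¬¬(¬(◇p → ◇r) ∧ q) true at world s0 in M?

No

Recall that ◇ψ holds at a world iff ψ holds at some accessible world.
At s0: ¬(¬(◇p → ◇r) ∧ q) is true, so ¬¬(¬(◇p → ◇r) ∧ q) is false.
  At s0: ¬(◇p → ◇r) ∧ q is false, so ¬(¬(◇p → ◇r) ∧ q) is true.
    At s0: ¬(◇p → ◇r) is false, q is false, so ¬(◇p → ◇r) ∧ q is false.
      At s0: ◇p → ◇r is true, so ¬(◇p → ◇r) is false.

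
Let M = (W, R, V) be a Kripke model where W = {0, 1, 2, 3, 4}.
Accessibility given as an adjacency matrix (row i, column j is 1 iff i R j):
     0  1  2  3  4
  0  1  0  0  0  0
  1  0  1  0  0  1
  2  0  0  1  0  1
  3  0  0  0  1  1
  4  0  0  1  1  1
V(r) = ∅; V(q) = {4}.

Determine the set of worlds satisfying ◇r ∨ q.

Let φ = ◇r ∨ q. Evaluate φ at each world:
  0 (successors {0}): φ is false.
  1 (successors {1, 4}): φ is false.
  2 (successors {2, 4}): φ is false.
  3 (successors {3, 4}): φ is false.
  4 (successors {2, 3, 4}): φ is true.
For instance, at 0:
  At 0: ◇r is false, q is false, so ◇r ∨ q is false.
    At 0: ◇r requires r at some successor in {0}.
      At 0: r is false.
    So ◇r is false at 0.
Satisfying worlds: {4}

4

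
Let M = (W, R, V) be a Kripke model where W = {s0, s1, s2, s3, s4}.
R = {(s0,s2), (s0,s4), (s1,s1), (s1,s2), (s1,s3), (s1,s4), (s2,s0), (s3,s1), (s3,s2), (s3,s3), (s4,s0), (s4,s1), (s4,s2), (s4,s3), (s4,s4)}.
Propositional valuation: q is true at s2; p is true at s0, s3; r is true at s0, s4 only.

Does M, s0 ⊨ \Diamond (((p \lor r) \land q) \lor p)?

No

Recall that \Diamond ψ holds at a world iff ψ holds at some accessible world.
At s0: \Diamond (((p \lor r) \land q) \lor p) requires ((p \lor r) \land q) \lor p at some successor in {s2, s4}.
  At s2: ((p \lor r) \land q) \lor p is false.
  At s4: ((p \lor r) \land q) \lor p is false.
So \Diamond (((p \lor r) \land q) \lor p) is false at s0.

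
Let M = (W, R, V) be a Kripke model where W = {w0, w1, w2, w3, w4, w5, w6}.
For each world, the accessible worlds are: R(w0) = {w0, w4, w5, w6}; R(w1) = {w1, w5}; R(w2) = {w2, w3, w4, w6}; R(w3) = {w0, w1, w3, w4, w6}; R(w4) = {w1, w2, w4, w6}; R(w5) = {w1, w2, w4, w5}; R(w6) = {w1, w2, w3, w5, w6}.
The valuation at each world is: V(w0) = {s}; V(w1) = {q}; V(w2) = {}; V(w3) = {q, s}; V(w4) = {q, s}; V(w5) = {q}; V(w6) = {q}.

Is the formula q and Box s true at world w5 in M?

No

At w5: q is true, Box s is false, so q and Box s is false.
  At w5: Box s requires s at every successor {w1, w2, w4, w5}.
    s fails at w1, so Box s is false at w5.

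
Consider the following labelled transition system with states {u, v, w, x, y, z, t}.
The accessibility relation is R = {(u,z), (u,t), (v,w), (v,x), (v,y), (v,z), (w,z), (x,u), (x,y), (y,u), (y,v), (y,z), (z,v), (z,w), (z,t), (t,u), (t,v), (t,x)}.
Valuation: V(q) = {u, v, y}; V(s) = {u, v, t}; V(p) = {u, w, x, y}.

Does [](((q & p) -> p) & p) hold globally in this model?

No

Recall that []ψ holds at a world iff ψ holds at every accessible world, and <>ψ holds iff ψ holds at some accessible world.
Let φ = [](((q & p) -> p) & p). Evaluate φ at each world:
  u (successors {z, t}): φ is false.
  v (successors {w, x, y, z}): φ is false.
  w (successors {z}): φ is false.
  x (successors {u, y}): φ is true.
  y (successors {u, v, z}): φ is false.
  z (successors {v, w, t}): φ is false.
  t (successors {u, v, x}): φ is false.
Detail at u (counterexample):
  At u: [](((q & p) -> p) & p) requires ((q & p) -> p) & p at every successor {z, t}.
    ((q & p) -> p) & p fails at z, so [](((q & p) -> p) & p) is false at u.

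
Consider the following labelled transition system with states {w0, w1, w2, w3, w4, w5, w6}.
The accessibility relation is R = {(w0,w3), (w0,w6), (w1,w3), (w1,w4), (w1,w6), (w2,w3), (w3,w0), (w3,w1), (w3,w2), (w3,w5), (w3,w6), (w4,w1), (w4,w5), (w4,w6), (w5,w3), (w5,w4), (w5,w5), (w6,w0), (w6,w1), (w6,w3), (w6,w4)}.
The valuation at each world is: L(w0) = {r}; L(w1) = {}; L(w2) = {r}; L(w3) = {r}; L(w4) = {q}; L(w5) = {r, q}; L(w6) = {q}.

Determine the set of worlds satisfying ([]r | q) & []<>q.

w2, w4, w5, w6

Let φ = ([]r | q) & []<>q. Evaluate φ at each world:
  w0 (successors {w3, w6}): φ is false.
  w1 (successors {w3, w4, w6}): φ is false.
  w2 (successors {w3}): φ is true.
  w3 (successors {w0, w1, w2, w5, w6}): φ is false.
  w4 (successors {w1, w5, w6}): φ is true.
  w5 (successors {w3, w4, w5}): φ is true.
  w6 (successors {w0, w1, w3, w4}): φ is true.
For instance, at w3:
  At w3: []r | q is false, []<>q is false, so ([]r | q) & []<>q is false.
    At w3: []r is false, q is false, so []r | q is false.
      At w3: []r requires r at every successor {w0, w1, w2, w5, w6}.
        r fails at w1, so []r is false at w3.
    At w3: []<>q requires <>q at every successor {w0, w1, w2, w5, w6}.
      <>q fails at w2, so []<>q is false at w3.
Satisfying worlds: {w2, w4, w5, w6}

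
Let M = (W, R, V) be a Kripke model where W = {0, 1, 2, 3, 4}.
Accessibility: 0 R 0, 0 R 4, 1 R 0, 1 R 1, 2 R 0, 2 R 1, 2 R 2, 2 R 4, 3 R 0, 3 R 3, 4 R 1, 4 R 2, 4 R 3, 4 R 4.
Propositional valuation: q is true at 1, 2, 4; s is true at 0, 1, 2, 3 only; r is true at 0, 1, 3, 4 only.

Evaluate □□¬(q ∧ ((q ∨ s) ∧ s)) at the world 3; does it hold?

Recall that □ψ holds at a world iff ψ holds at every accessible world, and ◇ψ holds iff ψ holds at some accessible world.
At 3: □□¬(q ∧ ((q ∨ s) ∧ s)) requires □¬(q ∧ ((q ∨ s) ∧ s)) at every successor {0, 3}.
    At 0: □¬(q ∧ ((q ∨ s) ∧ s)) requires ¬(q ∧ ((q ∨ s) ∧ s)) at every successor {0, 4}.
      At 0: ¬(q ∧ ((q ∨ s) ∧ s)) is true.
      At 4: ¬(q ∧ ((q ∨ s) ∧ s)) is true.
    So □¬(q ∧ ((q ∨ s) ∧ s)) is true at 0.
    At 3: □¬(q ∧ ((q ∨ s) ∧ s)) requires ¬(q ∧ ((q ∨ s) ∧ s)) at every successor {0, 3}.
      At 0: ¬(q ∧ ((q ∨ s) ∧ s)) is true.
      At 3: ¬(q ∧ ((q ∨ s) ∧ s)) is true.
    So □¬(q ∧ ((q ∨ s) ∧ s)) is true at 3.
So □□¬(q ∧ ((q ∨ s) ∧ s)) is true at 3.

Yes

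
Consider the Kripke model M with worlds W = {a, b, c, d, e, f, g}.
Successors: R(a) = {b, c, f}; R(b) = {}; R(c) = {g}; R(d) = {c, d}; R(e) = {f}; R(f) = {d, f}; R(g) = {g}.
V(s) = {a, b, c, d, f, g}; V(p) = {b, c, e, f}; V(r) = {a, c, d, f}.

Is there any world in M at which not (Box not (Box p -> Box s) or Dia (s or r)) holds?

No

Recall that Box ψ holds at a world iff ψ holds at every accessible world, and Dia ψ holds iff ψ holds at some accessible world.
Let φ = not (Box not (Box p -> Box s) or Dia (s or r)). Evaluate φ at each world:
  a (successors {b, c, f}): φ is false.
  b (successors ∅): φ is false.
  c (successors {g}): φ is false.
  d (successors {c, d}): φ is false.
  e (successors {f}): φ is false.
  f (successors {d, f}): φ is false.
  g (successors {g}): φ is false.
For instance, at a:
  At a: Box not (Box p -> Box s) or Dia (s or r) is true, so not (Box not (Box p -> Box s) or Dia (s or r)) is false.
    At a: Box not (Box p -> Box s) is false, Dia (s or r) is true, so Box not (Box p -> Box s) or Dia (s or r) is true.
      At a: Box not (Box p -> Box s) requires not (Box p -> Box s) at every successor {b, c, f}.
        not (Box p -> Box s) fails at b, so Box not (Box p -> Box s) is false at a.
      At a: Dia (s or r) requires s or r at some successor in {b, c, f}.
        s or r holds at b, so Dia (s or r) is true at a.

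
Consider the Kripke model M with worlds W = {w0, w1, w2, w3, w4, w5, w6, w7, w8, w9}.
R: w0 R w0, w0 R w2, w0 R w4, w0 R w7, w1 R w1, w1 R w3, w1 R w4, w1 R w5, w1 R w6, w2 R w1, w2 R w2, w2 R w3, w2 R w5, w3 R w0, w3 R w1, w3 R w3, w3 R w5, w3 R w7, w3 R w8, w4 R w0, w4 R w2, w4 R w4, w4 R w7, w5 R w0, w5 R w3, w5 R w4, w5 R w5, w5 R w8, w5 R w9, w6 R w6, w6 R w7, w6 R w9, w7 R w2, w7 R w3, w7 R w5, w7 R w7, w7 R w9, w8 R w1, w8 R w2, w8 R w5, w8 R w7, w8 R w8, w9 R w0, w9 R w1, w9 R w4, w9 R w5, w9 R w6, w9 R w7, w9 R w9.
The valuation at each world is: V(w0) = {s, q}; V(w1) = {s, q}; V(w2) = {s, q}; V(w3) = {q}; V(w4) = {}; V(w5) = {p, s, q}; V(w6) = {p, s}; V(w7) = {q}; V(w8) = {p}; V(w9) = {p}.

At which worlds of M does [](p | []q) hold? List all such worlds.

Recall that []ψ holds at a world iff ψ holds at every accessible world, and <>ψ holds iff ψ holds at some accessible world.
Let φ = [](p | []q). Evaluate φ at each world:
  w0 (successors {w0, w2, w4, w7}): φ is false.
  w1 (successors {w1, w3, w4, w5, w6}): φ is false.
  w2 (successors {w1, w2, w3, w5}): φ is false.
  w3 (successors {w0, w1, w3, w5, w7, w8}): φ is false.
  w4 (successors {w0, w2, w4, w7}): φ is false.
  w5 (successors {w0, w3, w4, w5, w8, w9}): φ is false.
  w6 (successors {w6, w7, w9}): φ is false.
  w7 (successors {w2, w3, w5, w7, w9}): φ is false.
  w8 (successors {w1, w2, w5, w7, w8}): φ is false.
  w9 (successors {w0, w1, w4, w5, w6, w7, w9}): φ is false.
For instance, at w0:
  At w0: [](p | []q) requires p | []q at every successor {w0, w2, w4, w7}.
    p | []q fails at w0, so [](p | []q) is false at w0.
      At w0: p is false, []q is false, so p | []q is false.
Satisfying worlds: none.

none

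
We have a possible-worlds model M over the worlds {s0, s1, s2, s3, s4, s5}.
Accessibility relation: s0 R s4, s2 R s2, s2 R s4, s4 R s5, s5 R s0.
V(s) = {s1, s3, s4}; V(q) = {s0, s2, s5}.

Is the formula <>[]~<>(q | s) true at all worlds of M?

Let φ = <>[]~<>(q | s). Evaluate φ at each world:
  s0 (successors {s4}): φ is false.
  s1 (successors ∅): φ is false.
  s2 (successors {s2, s4}): φ is false.
  s3 (successors ∅): φ is false.
  s4 (successors {s5}): φ is false.
  s5 (successors {s0}): φ is false.
Detail at s0 (counterexample):
  At s0: <>[]~<>(q | s) requires []~<>(q | s) at some successor in {s4}.
    At s4: []~<>(q | s) is false.
  So <>[]~<>(q | s) is false at s0.

No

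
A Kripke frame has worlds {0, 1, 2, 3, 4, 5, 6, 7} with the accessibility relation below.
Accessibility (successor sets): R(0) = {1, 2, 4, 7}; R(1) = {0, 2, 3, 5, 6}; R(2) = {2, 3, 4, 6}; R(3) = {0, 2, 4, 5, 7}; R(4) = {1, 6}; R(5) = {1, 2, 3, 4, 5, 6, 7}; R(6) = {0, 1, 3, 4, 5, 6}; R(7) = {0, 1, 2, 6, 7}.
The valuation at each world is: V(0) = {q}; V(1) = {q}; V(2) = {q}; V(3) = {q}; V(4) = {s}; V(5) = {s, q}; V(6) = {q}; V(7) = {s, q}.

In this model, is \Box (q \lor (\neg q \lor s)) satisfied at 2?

Yes

At 2: \Box (q \lor (\neg q \lor s)) requires q \lor (\neg q \lor s) at every successor {2, 3, 4, 6}.
  At 2: q \lor (\neg q \lor s) is true.
  At 3: q \lor (\neg q \lor s) is true.
  At 4: q \lor (\neg q \lor s) is true.
  At 6: q \lor (\neg q \lor s) is true.
So \Box (q \lor (\neg q \lor s)) is true at 2.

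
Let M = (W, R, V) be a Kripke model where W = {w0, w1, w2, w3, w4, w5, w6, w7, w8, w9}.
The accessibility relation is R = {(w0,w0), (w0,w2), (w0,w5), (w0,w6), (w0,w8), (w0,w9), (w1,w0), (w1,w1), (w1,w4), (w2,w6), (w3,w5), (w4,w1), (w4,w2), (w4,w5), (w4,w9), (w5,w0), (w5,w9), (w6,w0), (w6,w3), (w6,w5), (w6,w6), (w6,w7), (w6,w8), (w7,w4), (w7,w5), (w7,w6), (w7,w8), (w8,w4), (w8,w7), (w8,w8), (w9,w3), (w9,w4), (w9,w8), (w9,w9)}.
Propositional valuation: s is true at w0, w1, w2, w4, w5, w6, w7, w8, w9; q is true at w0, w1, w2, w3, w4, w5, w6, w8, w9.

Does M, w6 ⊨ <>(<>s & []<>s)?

Yes

At w6: <>(<>s & []<>s) requires <>s & []<>s at some successor in {w0, w3, w5, w6, w7, w8}.
  <>s & []<>s holds at w0, so <>(<>s & []<>s) is true at w6.
    At w0: <>s is true, []<>s is true, so <>s & []<>s is true.
      At w0: <>s requires s at some successor in {w0, w2, w5, w6, w8, w9}.
        s holds at w0, so <>s is true at w0.
      At w0: []<>s requires <>s at every successor {w0, w2, w5, w6, w8, w9}.
        At w0: <>s is true.
        At w2: <>s is true.
        At w5: <>s is true.
        At w6: <>s is true.
        At w8: <>s is true.
        At w9: <>s is true.
      So []<>s is true at w0.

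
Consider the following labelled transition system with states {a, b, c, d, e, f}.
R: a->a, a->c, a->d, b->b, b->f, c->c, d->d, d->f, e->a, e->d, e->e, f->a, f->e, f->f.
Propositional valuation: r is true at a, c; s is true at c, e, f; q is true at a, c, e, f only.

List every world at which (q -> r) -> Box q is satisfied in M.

c, e, f

Let φ = (q -> r) -> Box q. Evaluate φ at each world:
  a (successors {a, c, d}): φ is false.
  b (successors {b, f}): φ is false.
  c (successors {c}): φ is true.
  d (successors {d, f}): φ is false.
  e (successors {a, d, e}): φ is true.
  f (successors {a, e, f}): φ is true.
For instance, at d:
  At d: q -> r is true, Box q is false, so (q -> r) -> Box q is false.
    At d: Box q requires q at every successor {d, f}.
      q fails at d, so Box q is false at d.
Satisfying worlds: {c, e, f}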